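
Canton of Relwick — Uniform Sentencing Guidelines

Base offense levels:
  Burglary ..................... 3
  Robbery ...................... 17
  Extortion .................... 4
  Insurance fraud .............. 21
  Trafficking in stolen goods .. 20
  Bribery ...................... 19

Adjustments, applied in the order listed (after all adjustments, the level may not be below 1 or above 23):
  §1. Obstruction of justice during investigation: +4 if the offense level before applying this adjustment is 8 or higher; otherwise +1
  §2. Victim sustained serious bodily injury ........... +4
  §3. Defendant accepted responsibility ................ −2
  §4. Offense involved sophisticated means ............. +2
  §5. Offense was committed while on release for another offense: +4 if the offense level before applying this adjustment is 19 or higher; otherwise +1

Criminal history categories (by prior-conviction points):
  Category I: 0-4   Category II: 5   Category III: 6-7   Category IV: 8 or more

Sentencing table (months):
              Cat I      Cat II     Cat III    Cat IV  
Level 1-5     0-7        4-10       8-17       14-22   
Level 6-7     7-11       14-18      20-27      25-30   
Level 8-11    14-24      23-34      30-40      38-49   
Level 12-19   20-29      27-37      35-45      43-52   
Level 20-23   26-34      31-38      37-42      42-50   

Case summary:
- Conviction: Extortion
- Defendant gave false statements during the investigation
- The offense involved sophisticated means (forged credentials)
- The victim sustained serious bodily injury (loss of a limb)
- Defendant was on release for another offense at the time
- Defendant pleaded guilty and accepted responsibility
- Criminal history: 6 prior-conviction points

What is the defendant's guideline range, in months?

Base offense level for extortion: 4.
§1 applies (level before this adjustment is 4 < 8, so +1): 4 + 1 = 5.
§2 applies: 5 + 4 = 9.
§3 applies: 9 − 2 = 7.
§4 applies: 7 + 2 = 9.
§5 applies (level before this adjustment is 9 < 19, so +1): 9 + 1 = 10.
Final offense level: 10.
Criminal history: 6 prior points → Category III (6-7).
Level 10 falls in the 8-11 band.
Grid: Level 8-11 × Category III = 30-40 months.

30-40 months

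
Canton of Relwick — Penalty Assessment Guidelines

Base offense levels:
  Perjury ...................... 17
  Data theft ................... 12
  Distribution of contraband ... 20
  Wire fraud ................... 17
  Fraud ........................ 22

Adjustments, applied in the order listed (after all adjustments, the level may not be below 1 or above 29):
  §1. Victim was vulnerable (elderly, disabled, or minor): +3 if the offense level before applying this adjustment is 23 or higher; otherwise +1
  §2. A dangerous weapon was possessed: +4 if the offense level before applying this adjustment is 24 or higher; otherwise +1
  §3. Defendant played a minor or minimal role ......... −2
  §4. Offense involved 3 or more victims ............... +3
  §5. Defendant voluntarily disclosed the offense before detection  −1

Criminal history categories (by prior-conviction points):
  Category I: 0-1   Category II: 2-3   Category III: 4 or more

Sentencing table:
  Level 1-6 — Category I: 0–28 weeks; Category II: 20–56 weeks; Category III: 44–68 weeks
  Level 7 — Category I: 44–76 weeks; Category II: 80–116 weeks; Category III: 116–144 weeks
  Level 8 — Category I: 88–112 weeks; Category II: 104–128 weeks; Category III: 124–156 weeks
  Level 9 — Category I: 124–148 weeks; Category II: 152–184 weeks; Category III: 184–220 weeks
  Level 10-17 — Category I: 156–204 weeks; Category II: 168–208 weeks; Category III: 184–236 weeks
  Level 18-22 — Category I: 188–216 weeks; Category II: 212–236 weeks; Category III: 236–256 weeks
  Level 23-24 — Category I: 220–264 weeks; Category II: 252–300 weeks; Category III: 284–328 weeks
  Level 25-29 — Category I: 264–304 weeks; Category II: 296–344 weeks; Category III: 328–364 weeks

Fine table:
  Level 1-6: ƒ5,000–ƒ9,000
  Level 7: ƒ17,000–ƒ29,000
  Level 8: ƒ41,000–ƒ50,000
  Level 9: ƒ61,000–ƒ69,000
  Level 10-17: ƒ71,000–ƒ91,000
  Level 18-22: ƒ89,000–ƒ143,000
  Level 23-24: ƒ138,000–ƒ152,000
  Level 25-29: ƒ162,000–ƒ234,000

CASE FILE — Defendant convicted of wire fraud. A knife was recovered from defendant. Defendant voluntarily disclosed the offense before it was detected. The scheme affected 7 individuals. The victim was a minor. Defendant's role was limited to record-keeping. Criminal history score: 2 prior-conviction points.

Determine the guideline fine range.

ƒ89,000–ƒ143,000

Base offense level for wire fraud: 17.
§1 applies (level before this adjustment is 17 < 23, so +1): 17 + 1 = 18.
§2 applies (level before this adjustment is 18 < 24, so +1): 18 + 1 = 19.
§3 applies: 19 − 2 = 17.
§4 applies: 17 + 3 = 20.
§5 applies: 20 − 1 = 19.
Final offense level: 19.
Level 19 falls in the 18-22 band.
Fine table: Level 18-22 → ƒ89,000–ƒ143,000.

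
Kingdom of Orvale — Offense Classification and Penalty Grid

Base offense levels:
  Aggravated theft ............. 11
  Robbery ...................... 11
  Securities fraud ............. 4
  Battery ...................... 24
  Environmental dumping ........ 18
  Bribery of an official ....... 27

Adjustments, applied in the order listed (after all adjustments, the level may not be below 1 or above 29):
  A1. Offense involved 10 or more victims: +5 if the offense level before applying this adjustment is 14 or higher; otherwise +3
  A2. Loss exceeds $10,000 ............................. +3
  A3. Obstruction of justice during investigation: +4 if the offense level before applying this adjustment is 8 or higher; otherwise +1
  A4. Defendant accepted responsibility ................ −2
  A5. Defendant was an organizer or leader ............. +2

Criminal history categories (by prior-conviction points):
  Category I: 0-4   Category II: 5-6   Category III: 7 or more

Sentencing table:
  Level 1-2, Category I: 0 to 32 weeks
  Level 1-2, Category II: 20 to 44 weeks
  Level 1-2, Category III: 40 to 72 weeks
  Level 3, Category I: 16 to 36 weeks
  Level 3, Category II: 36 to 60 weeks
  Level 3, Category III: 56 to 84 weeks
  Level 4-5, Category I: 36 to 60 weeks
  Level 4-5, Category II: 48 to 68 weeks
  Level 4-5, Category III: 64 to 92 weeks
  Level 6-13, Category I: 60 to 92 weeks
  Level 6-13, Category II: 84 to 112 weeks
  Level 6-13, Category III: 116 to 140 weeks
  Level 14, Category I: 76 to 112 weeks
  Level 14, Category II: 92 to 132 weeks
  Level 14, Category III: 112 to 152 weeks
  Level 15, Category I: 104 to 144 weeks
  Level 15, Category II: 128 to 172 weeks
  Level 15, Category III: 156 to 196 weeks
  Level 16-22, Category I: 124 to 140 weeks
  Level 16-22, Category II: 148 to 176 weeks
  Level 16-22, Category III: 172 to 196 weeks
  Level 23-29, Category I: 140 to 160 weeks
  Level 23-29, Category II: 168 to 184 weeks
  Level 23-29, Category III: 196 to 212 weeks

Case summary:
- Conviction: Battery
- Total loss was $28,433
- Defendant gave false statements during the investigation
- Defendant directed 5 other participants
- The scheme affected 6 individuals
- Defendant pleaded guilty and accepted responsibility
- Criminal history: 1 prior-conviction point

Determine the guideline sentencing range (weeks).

140-160 weeks

Base offense level for battery: 24.
A2 applies: 24 + 3 = 27.
A3 applies (level before this adjustment is 27 ≥ 8, so +4): 27 + 4 = 31.
A4 applies: 31 − 2 = 29.
A5 applies: 29 + 2 = 31.
Level 31 exceeds the maximum of 29; capped at 29.
Final offense level: 29.
Criminal history: 1 prior point → Category I (0-4).
Level 29 falls in the 23-29 band.
Grid: Level 23-29 × Category I = 140-160 weeks.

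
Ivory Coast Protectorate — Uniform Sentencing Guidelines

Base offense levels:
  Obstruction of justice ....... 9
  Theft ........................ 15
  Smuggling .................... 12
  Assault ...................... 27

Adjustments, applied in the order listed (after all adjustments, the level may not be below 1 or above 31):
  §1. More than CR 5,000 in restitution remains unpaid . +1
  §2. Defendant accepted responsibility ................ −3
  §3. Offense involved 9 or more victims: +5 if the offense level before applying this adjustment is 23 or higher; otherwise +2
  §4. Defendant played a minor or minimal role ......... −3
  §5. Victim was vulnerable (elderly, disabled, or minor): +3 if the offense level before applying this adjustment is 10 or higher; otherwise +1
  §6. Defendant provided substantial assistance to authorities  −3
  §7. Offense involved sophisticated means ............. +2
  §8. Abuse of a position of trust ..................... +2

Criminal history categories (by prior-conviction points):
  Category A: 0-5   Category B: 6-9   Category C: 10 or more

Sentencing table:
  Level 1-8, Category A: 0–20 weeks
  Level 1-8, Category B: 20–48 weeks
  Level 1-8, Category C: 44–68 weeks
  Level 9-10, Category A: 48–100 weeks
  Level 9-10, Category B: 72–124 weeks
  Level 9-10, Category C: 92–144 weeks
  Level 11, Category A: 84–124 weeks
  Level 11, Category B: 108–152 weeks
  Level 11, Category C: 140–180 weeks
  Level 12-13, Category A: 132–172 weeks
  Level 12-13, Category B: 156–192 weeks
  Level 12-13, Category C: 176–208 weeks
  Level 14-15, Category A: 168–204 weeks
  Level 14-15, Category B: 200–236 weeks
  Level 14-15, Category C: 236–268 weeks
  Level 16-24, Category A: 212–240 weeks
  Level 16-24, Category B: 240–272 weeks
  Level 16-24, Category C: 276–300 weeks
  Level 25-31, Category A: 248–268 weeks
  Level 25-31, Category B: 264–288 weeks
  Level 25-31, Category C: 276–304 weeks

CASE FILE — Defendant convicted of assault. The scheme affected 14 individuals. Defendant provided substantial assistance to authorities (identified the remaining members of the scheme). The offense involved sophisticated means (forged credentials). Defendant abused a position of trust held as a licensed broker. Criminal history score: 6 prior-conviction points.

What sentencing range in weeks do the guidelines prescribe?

264-288 weeks

Base offense level for assault: 27.
§1 does not apply.
§2 does not apply.
§3 applies (level before this adjustment is 27 ≥ 23, so +5): 27 + 5 = 32.
§4 does not apply.
§6 applies: 32 − 3 = 29.
§7 applies: 29 + 2 = 31.
§8 applies: 31 + 2 = 33.
Level 33 exceeds the maximum of 31; capped at 31.
Final offense level: 31.
Criminal history: 6 prior points → Category B (6-9).
Level 31 falls in the 25-31 band.
Grid: Level 25-31 × Category B = 264-288 weeks.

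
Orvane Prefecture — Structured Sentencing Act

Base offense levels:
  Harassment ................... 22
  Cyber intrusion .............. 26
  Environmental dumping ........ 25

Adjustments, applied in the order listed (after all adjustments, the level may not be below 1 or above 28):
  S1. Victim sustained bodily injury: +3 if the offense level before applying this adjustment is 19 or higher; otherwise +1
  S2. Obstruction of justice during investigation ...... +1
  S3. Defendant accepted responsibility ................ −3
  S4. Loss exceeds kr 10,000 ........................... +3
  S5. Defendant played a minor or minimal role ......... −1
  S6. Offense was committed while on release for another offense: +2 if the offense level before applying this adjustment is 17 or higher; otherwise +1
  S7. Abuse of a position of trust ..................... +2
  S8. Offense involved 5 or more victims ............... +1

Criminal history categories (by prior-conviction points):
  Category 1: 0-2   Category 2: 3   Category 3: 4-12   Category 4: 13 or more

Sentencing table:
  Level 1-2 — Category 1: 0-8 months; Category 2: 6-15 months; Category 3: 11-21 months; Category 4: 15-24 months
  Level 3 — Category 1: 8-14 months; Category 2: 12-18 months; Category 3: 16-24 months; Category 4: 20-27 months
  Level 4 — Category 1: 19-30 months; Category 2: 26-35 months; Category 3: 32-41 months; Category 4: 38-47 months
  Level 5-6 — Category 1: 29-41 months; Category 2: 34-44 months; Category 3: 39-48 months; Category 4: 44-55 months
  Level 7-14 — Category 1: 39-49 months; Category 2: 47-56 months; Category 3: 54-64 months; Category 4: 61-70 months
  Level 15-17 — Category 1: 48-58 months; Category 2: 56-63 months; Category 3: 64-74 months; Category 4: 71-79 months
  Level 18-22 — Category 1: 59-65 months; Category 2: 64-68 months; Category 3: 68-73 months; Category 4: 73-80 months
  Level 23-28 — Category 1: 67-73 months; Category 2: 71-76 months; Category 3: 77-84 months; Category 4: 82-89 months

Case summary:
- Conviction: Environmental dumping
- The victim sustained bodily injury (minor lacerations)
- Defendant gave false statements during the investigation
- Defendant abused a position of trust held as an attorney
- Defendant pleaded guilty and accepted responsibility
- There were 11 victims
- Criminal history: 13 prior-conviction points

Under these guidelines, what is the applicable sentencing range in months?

Base offense level for environmental dumping: 25.
S1 applies (level before this adjustment is 25 ≥ 19, so +3): 25 + 3 = 28.
S2 applies: 28 + 1 = 29.
S3 applies: 29 − 3 = 26.
S6 does not apply.
S7 applies: 26 + 2 = 28.
S8 applies: 28 + 1 = 29.
Level 29 exceeds the maximum of 28; capped at 28.
Final offense level: 28.
Criminal history: 13 prior points → Category 4 (13+).
Level 28 falls in the 23-28 band.
Grid: Level 23-28 × Category 4 = 82-89 months.

82-89 months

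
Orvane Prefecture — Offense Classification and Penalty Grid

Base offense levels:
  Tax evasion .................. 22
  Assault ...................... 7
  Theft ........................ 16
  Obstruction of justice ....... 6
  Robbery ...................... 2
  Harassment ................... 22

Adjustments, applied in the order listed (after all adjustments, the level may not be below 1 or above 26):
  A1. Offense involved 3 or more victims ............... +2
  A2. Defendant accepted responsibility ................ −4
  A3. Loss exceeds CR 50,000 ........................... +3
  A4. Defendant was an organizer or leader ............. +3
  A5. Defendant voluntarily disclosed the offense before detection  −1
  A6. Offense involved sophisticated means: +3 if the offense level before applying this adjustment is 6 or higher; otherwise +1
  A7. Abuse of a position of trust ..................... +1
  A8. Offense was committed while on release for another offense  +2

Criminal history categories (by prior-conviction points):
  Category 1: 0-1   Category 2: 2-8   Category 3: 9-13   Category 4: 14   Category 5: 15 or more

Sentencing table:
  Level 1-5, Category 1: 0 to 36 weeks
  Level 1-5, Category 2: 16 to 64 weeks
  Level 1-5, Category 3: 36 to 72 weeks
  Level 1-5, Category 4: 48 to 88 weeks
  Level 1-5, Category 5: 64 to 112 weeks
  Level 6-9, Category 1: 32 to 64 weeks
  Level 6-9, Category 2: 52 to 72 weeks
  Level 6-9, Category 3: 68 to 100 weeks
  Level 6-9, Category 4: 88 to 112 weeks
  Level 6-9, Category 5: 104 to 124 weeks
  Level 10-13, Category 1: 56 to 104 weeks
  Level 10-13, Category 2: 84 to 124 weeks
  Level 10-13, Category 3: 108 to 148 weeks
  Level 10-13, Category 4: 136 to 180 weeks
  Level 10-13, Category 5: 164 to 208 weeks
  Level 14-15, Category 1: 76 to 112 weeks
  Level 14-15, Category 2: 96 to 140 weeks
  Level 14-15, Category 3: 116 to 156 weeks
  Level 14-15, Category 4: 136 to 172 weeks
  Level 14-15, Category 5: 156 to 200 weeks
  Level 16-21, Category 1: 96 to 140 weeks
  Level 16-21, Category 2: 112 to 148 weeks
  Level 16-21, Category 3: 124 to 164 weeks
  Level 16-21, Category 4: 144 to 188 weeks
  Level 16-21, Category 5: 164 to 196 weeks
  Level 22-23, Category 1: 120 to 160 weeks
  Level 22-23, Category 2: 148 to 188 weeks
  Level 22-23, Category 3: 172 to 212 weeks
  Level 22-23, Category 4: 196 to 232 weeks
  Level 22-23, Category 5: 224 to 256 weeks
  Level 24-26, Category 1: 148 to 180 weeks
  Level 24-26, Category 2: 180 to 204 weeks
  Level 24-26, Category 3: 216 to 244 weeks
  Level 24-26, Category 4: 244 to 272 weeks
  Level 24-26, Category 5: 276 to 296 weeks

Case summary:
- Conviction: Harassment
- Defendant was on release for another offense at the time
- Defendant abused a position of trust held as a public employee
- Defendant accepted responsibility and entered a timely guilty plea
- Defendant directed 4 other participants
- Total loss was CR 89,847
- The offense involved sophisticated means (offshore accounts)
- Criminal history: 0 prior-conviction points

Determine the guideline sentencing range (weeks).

148-180 weeks

Base offense level for harassment: 22.
A1 does not apply.
A2 applies: 22 − 4 = 18.
A3 applies: 18 + 3 = 21.
A4 applies: 21 + 3 = 24.
A6 applies (level before this adjustment is 24 ≥ 6, so +3): 24 + 3 = 27.
A7 applies: 27 + 1 = 28.
A8 applies: 28 + 2 = 30.
Level 30 exceeds the maximum of 26; capped at 26.
Final offense level: 26.
Criminal history: 0 prior points → Category 1 (0-1).
Level 26 falls in the 24-26 band.
Grid: Level 24-26 × Category 1 = 148-180 weeks.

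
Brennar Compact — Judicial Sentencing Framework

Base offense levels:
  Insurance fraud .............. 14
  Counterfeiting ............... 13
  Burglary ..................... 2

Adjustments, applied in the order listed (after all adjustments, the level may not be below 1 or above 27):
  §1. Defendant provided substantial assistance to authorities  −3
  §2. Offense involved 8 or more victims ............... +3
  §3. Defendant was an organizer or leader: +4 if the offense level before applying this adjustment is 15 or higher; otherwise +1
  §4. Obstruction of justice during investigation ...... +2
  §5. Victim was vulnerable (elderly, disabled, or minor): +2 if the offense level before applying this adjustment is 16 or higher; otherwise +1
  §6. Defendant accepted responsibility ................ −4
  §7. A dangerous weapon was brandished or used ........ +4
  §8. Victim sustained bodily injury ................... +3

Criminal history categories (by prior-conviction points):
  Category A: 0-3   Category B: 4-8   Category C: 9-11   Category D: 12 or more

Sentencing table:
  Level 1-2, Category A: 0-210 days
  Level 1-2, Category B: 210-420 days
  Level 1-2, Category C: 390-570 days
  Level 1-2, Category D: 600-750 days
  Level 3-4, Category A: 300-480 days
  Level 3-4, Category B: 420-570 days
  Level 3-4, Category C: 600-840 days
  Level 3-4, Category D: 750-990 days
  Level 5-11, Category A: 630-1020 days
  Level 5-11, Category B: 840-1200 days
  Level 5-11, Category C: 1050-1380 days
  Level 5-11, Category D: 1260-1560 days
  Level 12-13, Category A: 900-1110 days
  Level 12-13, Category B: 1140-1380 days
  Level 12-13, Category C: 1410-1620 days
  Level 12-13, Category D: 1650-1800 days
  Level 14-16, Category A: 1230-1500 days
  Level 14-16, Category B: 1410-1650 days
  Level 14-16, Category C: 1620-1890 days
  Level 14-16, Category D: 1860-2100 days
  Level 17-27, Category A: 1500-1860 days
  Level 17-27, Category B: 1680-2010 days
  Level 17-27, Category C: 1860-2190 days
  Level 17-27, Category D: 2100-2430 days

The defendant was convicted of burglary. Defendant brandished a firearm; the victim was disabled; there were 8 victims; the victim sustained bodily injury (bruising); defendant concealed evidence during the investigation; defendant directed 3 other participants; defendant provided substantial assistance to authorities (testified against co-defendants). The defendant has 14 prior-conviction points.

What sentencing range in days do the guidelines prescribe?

1650-1800 days

Base offense level for burglary: 2.
§1 applies: 2 − 3 = -1.
§2 applies: -1 + 3 = 2.
§3 applies (level before this adjustment is 2 < 15, so +1): 2 + 1 = 3.
§4 applies: 3 + 2 = 5.
§5 applies (level before this adjustment is 5 < 16, so +1): 5 + 1 = 6.
§7 applies: 6 + 4 = 10.
§8 applies: 10 + 3 = 13.
Final offense level: 13.
Criminal history: 14 prior points → Category D (12+).
Level 13 falls in the 12-13 band.
Grid: Level 12-13 × Category D = 1650-1800 days.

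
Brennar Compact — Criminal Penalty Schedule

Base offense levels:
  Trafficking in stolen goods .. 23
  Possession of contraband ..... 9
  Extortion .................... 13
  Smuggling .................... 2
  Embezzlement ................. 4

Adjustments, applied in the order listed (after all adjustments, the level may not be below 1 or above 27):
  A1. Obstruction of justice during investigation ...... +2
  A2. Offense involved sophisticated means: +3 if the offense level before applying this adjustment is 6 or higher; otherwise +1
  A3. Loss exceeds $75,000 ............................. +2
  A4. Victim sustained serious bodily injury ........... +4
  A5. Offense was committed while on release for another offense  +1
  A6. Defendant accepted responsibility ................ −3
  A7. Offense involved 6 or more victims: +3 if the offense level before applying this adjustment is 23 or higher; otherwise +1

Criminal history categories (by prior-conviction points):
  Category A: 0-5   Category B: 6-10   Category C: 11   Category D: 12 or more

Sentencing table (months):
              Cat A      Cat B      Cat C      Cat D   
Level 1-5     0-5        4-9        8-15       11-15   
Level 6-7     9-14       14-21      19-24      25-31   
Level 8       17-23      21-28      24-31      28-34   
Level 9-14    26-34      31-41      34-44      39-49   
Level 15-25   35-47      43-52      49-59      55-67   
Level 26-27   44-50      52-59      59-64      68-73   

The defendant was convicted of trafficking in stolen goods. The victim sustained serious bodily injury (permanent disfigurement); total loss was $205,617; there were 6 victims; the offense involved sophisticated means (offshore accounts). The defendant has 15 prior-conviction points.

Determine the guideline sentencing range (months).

Base offense level for trafficking in stolen goods: 23.
A1 does not apply.
A2 applies (level before this adjustment is 23 ≥ 6, so +3): 23 + 3 = 26.
A3 applies: 26 + 2 = 28.
A4 applies: 28 + 4 = 32.
A7 applies (level before this adjustment is 32 ≥ 23, so +3): 32 + 3 = 35.
Level 35 exceeds the maximum of 27; capped at 27.
Final offense level: 27.
Criminal history: 15 prior points → Category D (12+).
Level 27 falls in the 26-27 band.
Grid: Level 26-27 × Category D = 68-73 months.

68-73 months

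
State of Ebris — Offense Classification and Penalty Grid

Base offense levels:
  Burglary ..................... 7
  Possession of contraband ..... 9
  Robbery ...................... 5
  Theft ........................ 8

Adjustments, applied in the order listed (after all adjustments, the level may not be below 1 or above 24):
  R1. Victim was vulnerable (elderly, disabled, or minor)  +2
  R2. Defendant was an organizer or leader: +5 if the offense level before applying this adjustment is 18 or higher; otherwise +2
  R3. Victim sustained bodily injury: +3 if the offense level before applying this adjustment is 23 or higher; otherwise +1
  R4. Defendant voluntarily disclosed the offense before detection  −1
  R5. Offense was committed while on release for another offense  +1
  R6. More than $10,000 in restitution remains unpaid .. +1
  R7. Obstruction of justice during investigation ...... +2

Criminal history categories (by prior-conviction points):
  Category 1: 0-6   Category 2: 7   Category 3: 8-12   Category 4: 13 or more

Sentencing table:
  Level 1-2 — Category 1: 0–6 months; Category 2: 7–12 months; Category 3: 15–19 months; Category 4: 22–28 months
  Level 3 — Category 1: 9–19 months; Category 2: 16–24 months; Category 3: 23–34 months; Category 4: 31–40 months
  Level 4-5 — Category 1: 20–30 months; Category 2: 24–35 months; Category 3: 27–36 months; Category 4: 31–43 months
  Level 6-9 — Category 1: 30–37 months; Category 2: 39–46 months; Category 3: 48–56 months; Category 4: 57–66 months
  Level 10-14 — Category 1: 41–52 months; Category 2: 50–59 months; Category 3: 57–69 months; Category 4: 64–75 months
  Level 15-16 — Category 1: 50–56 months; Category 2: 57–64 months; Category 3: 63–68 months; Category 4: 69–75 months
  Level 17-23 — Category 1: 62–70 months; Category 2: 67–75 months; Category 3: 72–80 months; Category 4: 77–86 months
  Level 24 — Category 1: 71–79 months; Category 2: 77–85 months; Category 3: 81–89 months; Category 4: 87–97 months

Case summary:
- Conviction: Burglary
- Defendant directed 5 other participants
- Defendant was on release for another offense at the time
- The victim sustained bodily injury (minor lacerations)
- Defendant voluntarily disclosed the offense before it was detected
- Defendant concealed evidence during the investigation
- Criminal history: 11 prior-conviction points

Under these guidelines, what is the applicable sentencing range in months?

57-69 months

Base offense level for burglary: 7.
R2 applies (level before this adjustment is 7 < 18, so +2): 7 + 2 = 9.
R3 applies (level before this adjustment is 9 < 23, so +1): 9 + 1 = 10.
R4 applies: 10 − 1 = 9.
R5 applies: 9 + 1 = 10.
R7 applies: 10 + 2 = 12.
Final offense level: 12.
Criminal history: 11 prior points → Category 3 (8-12).
Level 12 falls in the 10-14 band.
Grid: Level 10-14 × Category 3 = 57-69 months.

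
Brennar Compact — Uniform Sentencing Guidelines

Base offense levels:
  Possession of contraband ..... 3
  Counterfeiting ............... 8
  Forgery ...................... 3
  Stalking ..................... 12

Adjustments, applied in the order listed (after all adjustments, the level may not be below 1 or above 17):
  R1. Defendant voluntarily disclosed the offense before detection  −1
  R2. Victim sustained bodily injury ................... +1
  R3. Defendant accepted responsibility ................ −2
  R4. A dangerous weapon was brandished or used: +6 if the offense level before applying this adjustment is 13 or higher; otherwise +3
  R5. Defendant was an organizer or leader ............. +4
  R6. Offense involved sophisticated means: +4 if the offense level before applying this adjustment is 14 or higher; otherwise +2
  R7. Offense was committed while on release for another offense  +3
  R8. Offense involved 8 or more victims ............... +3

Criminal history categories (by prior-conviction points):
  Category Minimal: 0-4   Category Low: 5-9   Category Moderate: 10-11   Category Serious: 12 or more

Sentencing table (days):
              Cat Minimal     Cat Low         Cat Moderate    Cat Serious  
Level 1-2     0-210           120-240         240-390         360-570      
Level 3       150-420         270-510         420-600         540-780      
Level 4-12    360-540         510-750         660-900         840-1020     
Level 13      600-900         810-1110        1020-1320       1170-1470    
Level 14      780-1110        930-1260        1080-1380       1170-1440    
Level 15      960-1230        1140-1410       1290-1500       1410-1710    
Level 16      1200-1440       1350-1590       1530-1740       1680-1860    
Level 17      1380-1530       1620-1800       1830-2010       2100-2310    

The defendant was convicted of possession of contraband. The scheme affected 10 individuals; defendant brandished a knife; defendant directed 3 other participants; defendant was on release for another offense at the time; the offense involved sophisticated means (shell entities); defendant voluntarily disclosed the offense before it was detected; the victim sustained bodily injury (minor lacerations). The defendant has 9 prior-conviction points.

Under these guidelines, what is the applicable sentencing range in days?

1620-1800 days

Base offense level for possession of contraband: 3.
R1 applies: 3 − 1 = 2.
R2 applies: 2 + 1 = 3.
R4 applies (level before this adjustment is 3 < 13, so +3): 3 + 3 = 6.
R5 applies: 6 + 4 = 10.
R6 applies (level before this adjustment is 10 < 14, so +2): 10 + 2 = 12.
R7 applies: 12 + 3 = 15.
R8 applies: 15 + 3 = 18.
Level 18 exceeds the maximum of 17; capped at 17.
Final offense level: 17.
Criminal history: 9 prior points → Category Low (5-9).
Level 17 falls in the 17 band.
Grid: Level 17 × Category Low = 1620-1800 days.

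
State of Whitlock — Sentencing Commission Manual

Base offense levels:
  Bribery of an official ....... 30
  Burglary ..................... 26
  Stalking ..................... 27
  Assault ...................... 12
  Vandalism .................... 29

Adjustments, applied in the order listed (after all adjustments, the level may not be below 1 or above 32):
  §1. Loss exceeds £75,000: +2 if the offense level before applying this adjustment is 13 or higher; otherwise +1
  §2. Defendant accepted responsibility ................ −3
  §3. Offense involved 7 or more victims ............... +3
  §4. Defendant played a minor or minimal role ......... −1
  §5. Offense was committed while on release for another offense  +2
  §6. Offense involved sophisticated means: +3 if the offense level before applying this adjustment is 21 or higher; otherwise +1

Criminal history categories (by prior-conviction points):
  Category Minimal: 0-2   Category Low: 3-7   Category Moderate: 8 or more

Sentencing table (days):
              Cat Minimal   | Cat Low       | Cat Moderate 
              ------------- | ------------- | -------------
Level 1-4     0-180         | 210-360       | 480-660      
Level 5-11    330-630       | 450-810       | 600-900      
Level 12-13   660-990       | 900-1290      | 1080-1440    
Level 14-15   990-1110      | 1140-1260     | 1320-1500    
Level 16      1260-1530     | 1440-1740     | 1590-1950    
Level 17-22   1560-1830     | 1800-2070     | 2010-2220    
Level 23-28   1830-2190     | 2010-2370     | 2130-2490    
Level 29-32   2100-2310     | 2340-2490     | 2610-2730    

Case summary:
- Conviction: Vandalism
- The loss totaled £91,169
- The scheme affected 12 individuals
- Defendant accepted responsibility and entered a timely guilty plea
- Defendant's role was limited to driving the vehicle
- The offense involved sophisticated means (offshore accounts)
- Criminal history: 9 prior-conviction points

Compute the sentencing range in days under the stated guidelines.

2610-2730 days

Base offense level for vandalism: 29.
§1 applies (level before this adjustment is 29 ≥ 13, so +2): 29 + 2 = 31.
§2 applies: 31 − 3 = 28.
§3 applies: 28 + 3 = 31.
§4 applies: 31 − 1 = 30.
§6 applies (level before this adjustment is 30 ≥ 21, so +3): 30 + 3 = 33.
Level 33 exceeds the maximum of 32; capped at 32.
Final offense level: 32.
Criminal history: 9 prior points → Category Moderate (8+).
Level 32 falls in the 29-32 band.
Grid: Level 29-32 × Category Moderate = 2610-2730 days.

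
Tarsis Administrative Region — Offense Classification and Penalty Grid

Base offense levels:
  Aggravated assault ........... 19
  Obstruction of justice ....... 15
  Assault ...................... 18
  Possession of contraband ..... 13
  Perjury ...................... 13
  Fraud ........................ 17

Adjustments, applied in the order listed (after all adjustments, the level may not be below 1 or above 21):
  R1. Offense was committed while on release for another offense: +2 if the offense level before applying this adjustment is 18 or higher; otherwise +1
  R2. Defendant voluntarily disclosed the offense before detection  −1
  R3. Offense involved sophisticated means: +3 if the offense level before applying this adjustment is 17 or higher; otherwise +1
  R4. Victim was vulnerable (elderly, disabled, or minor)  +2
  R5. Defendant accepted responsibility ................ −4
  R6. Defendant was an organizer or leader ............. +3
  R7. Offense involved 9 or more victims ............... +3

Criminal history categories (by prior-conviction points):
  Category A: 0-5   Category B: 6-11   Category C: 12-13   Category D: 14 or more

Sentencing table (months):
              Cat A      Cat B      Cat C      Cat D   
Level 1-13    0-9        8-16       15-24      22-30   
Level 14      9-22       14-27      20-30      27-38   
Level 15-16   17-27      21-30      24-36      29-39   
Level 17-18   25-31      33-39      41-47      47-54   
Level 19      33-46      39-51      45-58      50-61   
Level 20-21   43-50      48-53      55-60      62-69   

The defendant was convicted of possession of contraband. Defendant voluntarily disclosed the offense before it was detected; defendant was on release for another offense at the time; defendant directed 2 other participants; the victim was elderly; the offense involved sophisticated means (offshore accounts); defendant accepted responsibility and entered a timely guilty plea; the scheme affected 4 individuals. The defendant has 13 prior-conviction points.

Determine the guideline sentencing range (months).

Base offense level for possession of contraband: 13.
R1 applies (level before this adjustment is 13 < 18, so +1): 13 + 1 = 14.
R2 applies: 14 − 1 = 13.
R3 applies (level before this adjustment is 13 < 17, so +1): 13 + 1 = 14.
R4 applies: 14 + 2 = 16.
R5 applies: 16 − 4 = 12.
R6 applies: 12 + 3 = 15.
R7 does not apply.
Final offense level: 15.
Criminal history: 13 prior points → Category C (12-13).
Level 15 falls in the 15-16 band.
Grid: Level 15-16 × Category C = 24-36 months.

24-36 months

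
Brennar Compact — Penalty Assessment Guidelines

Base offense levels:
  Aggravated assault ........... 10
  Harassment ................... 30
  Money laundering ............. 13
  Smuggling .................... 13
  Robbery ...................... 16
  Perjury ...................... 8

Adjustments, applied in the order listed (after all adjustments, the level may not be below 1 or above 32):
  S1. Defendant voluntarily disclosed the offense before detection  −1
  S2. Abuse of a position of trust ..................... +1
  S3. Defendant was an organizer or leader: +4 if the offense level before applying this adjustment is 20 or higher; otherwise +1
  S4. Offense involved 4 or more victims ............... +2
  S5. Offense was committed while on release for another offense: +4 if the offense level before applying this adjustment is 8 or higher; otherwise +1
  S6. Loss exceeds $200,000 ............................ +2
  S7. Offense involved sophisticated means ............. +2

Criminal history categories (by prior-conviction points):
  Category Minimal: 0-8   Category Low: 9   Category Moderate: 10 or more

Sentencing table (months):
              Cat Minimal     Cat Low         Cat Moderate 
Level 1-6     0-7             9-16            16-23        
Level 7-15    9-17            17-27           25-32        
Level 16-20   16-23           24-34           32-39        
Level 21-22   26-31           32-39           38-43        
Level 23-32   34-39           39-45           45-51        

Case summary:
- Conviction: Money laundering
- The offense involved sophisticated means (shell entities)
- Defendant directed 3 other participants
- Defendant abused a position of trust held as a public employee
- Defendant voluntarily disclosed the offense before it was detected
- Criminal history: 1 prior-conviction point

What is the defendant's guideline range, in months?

16-23 months

Base offense level for money laundering: 13.
S1 applies: 13 − 1 = 12.
S2 applies: 12 + 1 = 13.
S3 applies (level before this adjustment is 13 < 20, so +1): 13 + 1 = 14.
S4 does not apply.
S7 applies: 14 + 2 = 16.
Final offense level: 16.
Criminal history: 1 prior point → Category Minimal (0-8).
Level 16 falls in the 16-20 band.
Grid: Level 16-20 × Category Minimal = 16-23 months.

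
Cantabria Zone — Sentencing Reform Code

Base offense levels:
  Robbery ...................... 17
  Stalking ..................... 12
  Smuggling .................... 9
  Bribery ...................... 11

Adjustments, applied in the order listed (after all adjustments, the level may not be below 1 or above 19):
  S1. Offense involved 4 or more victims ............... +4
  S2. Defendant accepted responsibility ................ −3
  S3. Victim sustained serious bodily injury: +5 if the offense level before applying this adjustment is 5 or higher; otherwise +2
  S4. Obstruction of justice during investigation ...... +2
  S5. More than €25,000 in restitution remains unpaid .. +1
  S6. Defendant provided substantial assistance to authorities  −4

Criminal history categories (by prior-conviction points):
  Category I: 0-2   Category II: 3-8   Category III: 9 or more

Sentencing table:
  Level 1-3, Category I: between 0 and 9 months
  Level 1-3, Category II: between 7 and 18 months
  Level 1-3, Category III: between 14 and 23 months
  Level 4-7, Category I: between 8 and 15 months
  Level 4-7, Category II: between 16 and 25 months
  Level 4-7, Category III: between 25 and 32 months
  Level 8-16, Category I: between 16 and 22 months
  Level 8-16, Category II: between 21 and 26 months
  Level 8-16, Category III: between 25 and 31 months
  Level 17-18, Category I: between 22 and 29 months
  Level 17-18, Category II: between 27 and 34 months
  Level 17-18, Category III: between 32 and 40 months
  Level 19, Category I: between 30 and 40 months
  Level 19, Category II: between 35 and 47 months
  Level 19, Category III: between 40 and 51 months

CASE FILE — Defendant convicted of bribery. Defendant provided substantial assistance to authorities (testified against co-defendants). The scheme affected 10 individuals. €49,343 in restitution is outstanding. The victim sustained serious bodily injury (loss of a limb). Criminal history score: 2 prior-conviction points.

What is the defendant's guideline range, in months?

22-29 months

Base offense level for bribery: 11.
S1 applies: 11 + 4 = 15.
S2 does not apply.
S3 applies (level before this adjustment is 15 ≥ 5, so +5): 15 + 5 = 20.
S5 applies: 20 + 1 = 21.
S6 applies: 21 − 4 = 17.
Final offense level: 17.
Criminal history: 2 prior points → Category I (0-2).
Level 17 falls in the 17-18 band.
Grid: Level 17-18 × Category I = 22-29 months.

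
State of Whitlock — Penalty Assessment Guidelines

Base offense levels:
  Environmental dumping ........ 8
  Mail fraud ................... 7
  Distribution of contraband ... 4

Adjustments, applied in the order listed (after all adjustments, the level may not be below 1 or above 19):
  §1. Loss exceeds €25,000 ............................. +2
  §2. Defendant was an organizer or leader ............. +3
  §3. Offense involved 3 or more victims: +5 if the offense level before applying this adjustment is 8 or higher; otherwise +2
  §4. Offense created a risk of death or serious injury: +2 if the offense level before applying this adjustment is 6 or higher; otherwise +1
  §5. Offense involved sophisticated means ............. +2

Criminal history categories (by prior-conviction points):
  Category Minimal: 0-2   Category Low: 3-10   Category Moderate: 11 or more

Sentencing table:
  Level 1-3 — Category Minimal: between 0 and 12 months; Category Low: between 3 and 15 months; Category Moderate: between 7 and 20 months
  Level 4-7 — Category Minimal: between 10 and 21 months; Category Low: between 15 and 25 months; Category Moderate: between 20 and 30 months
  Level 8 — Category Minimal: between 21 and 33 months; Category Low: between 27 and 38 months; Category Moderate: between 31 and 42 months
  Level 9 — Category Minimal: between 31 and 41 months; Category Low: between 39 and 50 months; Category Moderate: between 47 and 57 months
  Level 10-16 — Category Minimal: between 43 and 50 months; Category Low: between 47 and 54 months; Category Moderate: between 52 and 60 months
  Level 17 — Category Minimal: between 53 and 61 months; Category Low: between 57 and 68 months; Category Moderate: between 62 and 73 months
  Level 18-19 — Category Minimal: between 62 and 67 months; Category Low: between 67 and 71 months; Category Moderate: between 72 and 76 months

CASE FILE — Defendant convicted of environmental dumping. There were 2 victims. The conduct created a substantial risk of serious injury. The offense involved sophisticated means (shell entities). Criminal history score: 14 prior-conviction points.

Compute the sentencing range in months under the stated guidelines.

52-60 months

Base offense level for environmental dumping: 8.
§3 does not apply.
§4 applies (level before this adjustment is 8 ≥ 6, so +2): 8 + 2 = 10.
§5 applies: 10 + 2 = 12.
Final offense level: 12.
Criminal history: 14 prior points → Category Moderate (11+).
Level 12 falls in the 10-16 band.
Grid: Level 10-16 × Category Moderate = 52-60 months.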